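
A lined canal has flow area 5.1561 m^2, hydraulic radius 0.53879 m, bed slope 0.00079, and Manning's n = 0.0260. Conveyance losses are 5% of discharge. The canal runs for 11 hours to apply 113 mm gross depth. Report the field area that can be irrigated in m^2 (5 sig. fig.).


Approach: apply Manning's equation with a conveyance and depth budget, Q = (1/n)*A*R^(2/3)*S^(1/2); Q_field = Q*(1-loss); Area = Q_field*t/(d/1000).
Step 1 — canal discharge (Manning's equation):
  Q = (1/0.0260) * 5.1561 * 0.53879^(2/3) * 0.00079^(1/2) = 3.690693 m^3/s
Step 2 — delivered flow: Q_field = 3.690693*(1 - 5/100) = 3.506158 m^3/s
Step 3 — volume delivered: V = 3.506158 * 11*3600 = 138843.9 m^3
Step 4 — area served: A = V / (depth/1000) = 138843.9 / 0.113 = 1228700 m^2
Therefore the field area that can be irrigated = 1228700 m^2.


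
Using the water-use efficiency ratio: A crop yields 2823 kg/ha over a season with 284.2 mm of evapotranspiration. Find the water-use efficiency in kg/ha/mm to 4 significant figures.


Approach: apply the water-use efficiency ratio, WUE = yield/ET.
WUE = 2823 / 284.2 = 9.933 kg/ha/mm
Therefore the water-use efficiency = 9.933 kg/ha/mm.


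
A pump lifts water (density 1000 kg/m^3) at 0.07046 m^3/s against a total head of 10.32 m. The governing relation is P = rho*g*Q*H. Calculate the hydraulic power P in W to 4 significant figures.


P = 1000 * 9.81 * 0.07046 * 10.32 = 7133 W
Therefore the hydraulic power P = 7133 W.


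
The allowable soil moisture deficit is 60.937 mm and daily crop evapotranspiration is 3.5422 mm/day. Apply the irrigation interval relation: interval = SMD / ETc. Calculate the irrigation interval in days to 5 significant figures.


interval = 60.937 / 3.5422 = 17.203 days
Therefore the irrigation interval = 17.203 days.


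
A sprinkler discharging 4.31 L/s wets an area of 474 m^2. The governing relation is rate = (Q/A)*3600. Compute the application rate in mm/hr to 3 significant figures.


rate = (4.31 / 474) * 3600 = 32.7 mm/hr
Therefore the application rate = 32.7 mm/hr.


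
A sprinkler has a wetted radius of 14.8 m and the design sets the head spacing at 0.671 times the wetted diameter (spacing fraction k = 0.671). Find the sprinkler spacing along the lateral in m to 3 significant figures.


Approach: apply the sprinkler spacing rule (spacing as a fraction of wetted diameter), S = k*(2*R).
S = 0.671 * (2 * 14.8) = 19.9 m
Therefore the sprinkler spacing along the lateral = 19.9 m.


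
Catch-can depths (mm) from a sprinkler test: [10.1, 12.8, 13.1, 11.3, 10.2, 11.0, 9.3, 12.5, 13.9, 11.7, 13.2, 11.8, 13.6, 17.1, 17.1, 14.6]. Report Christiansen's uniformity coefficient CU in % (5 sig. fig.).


Approach: apply Christiansen's uniformity coefficient, CU = (1 - mean_abs_deviation/mean)*100.
mean = 12.70625 mm
mean |d_i - mean| = 1.718750 mm
CU = (1 - 1.718750/12.70625)*100 = 86.473 %
Therefore Christiansen's uniformity coefficient CU = 86.473 %.


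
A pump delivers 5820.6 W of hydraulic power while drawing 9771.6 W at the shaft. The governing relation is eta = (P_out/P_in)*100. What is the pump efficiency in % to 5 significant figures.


eta = (5820.6 / 9771.6) * 100 = 59.566 %
Therefore the pump efficiency = 59.566 %.


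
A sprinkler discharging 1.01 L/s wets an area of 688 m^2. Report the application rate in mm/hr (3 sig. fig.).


Approach: apply the application rate relation, rate = (Q/A)*3600.
rate = (1.01 / 688) * 3600 = 5.28 mm/hr
Therefore the application rate = 5.28 mm/hr.


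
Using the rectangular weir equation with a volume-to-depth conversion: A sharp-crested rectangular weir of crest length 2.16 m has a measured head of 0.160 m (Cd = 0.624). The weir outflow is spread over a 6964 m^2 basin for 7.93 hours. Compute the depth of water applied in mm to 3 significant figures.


Approach: apply the rectangular weir equation with a volume-to-depth conversion, Q = (2/3)*Cd*L*sqrt(2g)*H^1.5; d = Q*t/A * 1000.
Step 1 — weir discharge:
  Q = (2/3)*0.624*2.16*sqrt(2*9.81)*0.160^1.5 = 0.25473 m^3/s
Step 2 — volume: V = 0.25473 * 7.93*3600 = 7272.0 m^3
Step 3 — depth: d = V/A * 1000 = 7272.0/6964 * 1000 = 1040 mm
Therefore the depth of water applied = 1040 mm.


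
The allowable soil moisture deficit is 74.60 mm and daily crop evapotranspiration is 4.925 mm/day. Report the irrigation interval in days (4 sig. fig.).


Approach: apply the irrigation interval relation, interval = SMD / ETc.
interval = 74.60 / 4.925 = 15.15 days
Therefore the irrigation interval = 15.15 days.


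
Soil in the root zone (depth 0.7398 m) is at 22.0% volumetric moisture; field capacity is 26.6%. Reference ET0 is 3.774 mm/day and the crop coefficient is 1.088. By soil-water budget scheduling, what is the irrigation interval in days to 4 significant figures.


Approach: apply soil-water budget scheduling, SMD = (FC-theta)/100*depth*1000; ETc = ET0*Kc; interval = SMD/ETc.
Step 1 — soil moisture deficit:
  SMD = (26.6 - 22.0)/100 * 0.7398 * 1000 = 34.0308 mm
Step 2 — daily crop ET (ETc = ET0*Kc):
  ETc = 3.774 * 1.088 = 4.10611 mm/day
Step 3 — irrigation interval (SMD/ETc):
  interval = 34.0308 / 4.10611 = 8.288 days
Therefore the irrigation interval = 8.288 days.


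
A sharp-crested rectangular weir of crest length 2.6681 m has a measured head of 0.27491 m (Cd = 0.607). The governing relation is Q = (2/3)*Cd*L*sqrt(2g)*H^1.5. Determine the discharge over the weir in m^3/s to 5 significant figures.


Q = (2/3)*0.607*2.6681*sqrt(2*9.81)*0.27491^1.5 = 0.68934 m^3/s
Therefore the discharge over the weir = 0.68934 m^3/s.


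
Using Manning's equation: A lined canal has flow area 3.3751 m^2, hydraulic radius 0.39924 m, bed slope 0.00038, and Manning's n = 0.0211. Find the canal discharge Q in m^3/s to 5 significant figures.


Approach: apply Manning's equation, Q = (1/n)*A*R^(2/3)*S^(1/2).
Q = (1/0.0211) * 3.3751 * 0.39924^(2/3) * 0.00038^(1/2) = 1.6906 m^3/s
Therefore the canal discharge Q = 1.6906 m^3/s.


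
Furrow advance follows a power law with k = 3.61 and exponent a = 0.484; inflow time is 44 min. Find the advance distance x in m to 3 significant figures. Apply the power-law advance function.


Approach: apply the power-law advance function, x = k*t^a.
x = 3.61 * 44^0.484 = 22.5 m
Therefore the advance distance x = 22.5 m.


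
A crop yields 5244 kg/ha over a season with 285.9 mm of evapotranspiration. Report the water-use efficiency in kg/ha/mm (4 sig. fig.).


Approach: apply the water-use efficiency ratio, WUE = yield/ET.
WUE = 5244 / 285.9 = 18.34 kg/ha/mm
Therefore the water-use efficiency = 18.34 kg/ha/mm.


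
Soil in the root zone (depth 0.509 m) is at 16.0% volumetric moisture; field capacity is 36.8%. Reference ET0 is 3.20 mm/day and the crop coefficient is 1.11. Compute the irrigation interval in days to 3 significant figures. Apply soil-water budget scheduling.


Approach: apply soil-water budget scheduling, SMD = (FC-theta)/100*depth*1000; ETc = ET0*Kc; interval = SMD/ETc.
Step 1 — soil moisture deficit:
  SMD = (36.8 - 16.0)/100 * 0.509 * 1000 = 105.87 mm
Step 2 — daily crop ET (ETc = ET0*Kc):
  ETc = 3.20 * 1.11 = 3.5520 mm/day
Step 3 — irrigation interval (SMD/ETc):
  interval = 105.87 / 3.5520 = 29.8 days
Therefore the irrigation interval = 29.8 days.


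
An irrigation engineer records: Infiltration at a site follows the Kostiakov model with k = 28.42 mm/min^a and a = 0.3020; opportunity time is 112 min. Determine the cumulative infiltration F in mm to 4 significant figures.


Approach: apply the Kostiakov infiltration equation, F = k*t^a.
F = 28.42 * 112^0.3020 = 118.2 mm
Therefore the cumulative infiltration F = 118.2 mm.


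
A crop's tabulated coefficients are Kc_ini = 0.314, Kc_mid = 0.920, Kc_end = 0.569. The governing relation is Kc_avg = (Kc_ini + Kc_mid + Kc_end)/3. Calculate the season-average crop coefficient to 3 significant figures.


Kc_avg = (0.314 + 0.920 + 0.569)/3 = 0.601
Therefore the season-average crop coefficient = 0.601.


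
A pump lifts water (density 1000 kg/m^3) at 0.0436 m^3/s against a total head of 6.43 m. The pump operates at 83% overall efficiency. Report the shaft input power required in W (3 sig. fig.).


Approach: apply hydraulic power then efficiency conversion, P = rho*g*Q*H; P_in = P/eta.
Step 1 — hydraulic power (P = rho*g*Q*H):
  P = 1000 * 9.81 * 0.0436 * 6.43 = 2750.2 W
Step 2 — input power: P_in = P/eta = 2750.2 / 0.83 = 3310 W
Therefore the shaft input power required = 3310 W.


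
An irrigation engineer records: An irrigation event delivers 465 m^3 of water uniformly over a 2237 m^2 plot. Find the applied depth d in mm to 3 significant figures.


Approach: apply depth from volume over area, d = (V/A)*1000.
d = (465 / 2237) * 1000 = 208 mm
Therefore the applied depth d = 208 mm.


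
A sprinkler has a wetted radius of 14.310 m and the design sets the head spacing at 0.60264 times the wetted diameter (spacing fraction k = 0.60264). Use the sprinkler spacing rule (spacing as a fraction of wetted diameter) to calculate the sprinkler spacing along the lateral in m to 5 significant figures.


Approach: apply the sprinkler spacing rule (spacing as a fraction of wetted diameter), S = k*(2*R).
S = 0.60264 * (2 * 14.310) = 17.248 m
Therefore the sprinkler spacing along the lateral = 17.248 m.


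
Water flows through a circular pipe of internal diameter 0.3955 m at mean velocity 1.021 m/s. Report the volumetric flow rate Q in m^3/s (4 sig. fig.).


Approach: apply the continuity equation for pipe flow, Q = A * v with A = pi*(D/2)^2.
A = pi*(0.3955/2)^2 = 0.122852 m^2
Q = 0.122852 * 1.021 = 0.1254 m^3/s
Therefore the volumetric flow rate Q = 0.1254 m^3/s.


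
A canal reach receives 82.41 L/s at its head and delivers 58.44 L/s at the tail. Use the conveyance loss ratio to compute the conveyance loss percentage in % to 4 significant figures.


Approach: apply the conveyance loss ratio, loss% = ((Q_head - Q_tail)/Q_head)*100.
loss = ((82.41 - 58.44)/82.41)*100 = 29.09 %
Therefore the conveyance loss percentage = 29.09 %.


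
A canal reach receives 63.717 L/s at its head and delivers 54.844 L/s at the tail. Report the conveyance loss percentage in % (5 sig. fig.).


Approach: apply the conveyance loss ratio, loss% = ((Q_head - Q_tail)/Q_head)*100.
loss = ((63.717 - 54.844)/63.717)*100 = 13.926 %
Therefore the conveyance loss percentage = 13.926 %.


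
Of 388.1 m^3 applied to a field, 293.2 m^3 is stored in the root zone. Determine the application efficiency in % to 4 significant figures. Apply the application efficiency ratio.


Approach: apply the application efficiency ratio, Ea = (stored/applied)*100.
Ea = (293.2/388.1)*100 = 75.55 %
Therefore the application efficiency = 75.55 %.


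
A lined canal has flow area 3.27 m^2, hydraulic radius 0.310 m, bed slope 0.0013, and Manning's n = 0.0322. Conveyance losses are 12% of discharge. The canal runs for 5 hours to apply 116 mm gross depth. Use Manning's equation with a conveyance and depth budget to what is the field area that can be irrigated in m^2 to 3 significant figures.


Approach: apply Manning's equation with a conveyance and depth budget, Q = (1/n)*A*R^(2/3)*S^(1/2); Q_field = Q*(1-loss); Area = Q_field*t/(d/1000).
Step 1 — canal discharge (Manning's equation):
  Q = (1/0.0322) * 3.27 * 0.310^(2/3) * 0.0013^(1/2) = 1.6771 m^3/s
Step 2 — delivered flow: Q_field = 1.6771*(1 - 12/100) = 1.4759 m^3/s
Step 3 — volume delivered: V = 1.4759 * 5*3600 = 26566 m^3
Step 4 — area served: A = V / (depth/1000) = 26566 / 0.116 = 229000 m^2
Therefore the field area that can be irrigated = 229000 m^2.


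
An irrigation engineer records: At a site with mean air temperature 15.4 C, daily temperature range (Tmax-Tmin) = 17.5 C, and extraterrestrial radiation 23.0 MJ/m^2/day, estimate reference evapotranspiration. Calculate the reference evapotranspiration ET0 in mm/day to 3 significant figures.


Approach: apply the Hargreaves-Samani method, ET0 = 0.0023*(Tmean+17.8)*sqrt(Tmax-Tmin)*0.408*Ra.
ET0 = 0.0023*(15.4+17.8)*sqrt(17.5)*0.408*23.0 = 3.00 mm/day
Therefore the reference evapotranspiration ET0 = 3.00 mm/day.


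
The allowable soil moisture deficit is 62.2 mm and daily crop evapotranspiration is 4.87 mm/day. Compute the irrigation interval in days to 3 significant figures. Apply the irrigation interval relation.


Approach: apply the irrigation interval relation, interval = SMD / ETc.
interval = 62.2 / 4.87 = 12.8 days
Therefore the irrigation interval = 12.8 days.


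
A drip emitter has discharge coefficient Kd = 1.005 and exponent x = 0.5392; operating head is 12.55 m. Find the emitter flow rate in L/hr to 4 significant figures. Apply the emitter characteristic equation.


Approach: apply the emitter characteristic equation, q = Kd * h^x.
q = 1.005 * 12.55^0.5392 = 3.931 L/hr
Therefore the emitter flow rate = 3.931 L/hr.


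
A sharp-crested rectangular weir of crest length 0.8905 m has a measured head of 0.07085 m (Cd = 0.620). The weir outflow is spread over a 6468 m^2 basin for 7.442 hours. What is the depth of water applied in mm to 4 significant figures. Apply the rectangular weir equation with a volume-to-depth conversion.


Approach: apply the rectangular weir equation with a volume-to-depth conversion, Q = (2/3)*Cd*L*sqrt(2g)*H^1.5; d = Q*t/A * 1000.
Step 1 — weir discharge:
  Q = (2/3)*0.620*0.8905*sqrt(2*9.81)*0.07085^1.5 = 0.0307464 m^3/s
Step 2 — volume: V = 0.0307464 * 7.442*3600 = 823.732 m^3
Step 3 — depth: d = V/A * 1000 = 823.732/6468 * 1000 = 127.4 mm
Therefore the depth of water applied = 127.4 mm.


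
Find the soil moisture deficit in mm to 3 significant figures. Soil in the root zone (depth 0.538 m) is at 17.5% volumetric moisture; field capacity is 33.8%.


Approach: apply the soil moisture deficit relation, SMD = (FC - theta)/100 * depth * 1000.
SMD = (33.8 - 17.5)/100 * 0.538 * 1000 = 87.7 mm
Therefore the soil moisture deficit = 87.7 mm.


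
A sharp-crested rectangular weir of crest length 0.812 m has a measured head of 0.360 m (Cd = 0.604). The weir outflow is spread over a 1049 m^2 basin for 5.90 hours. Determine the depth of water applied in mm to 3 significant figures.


Approach: apply the rectangular weir equation with a volume-to-depth conversion, Q = (2/3)*Cd*L*sqrt(2g)*H^1.5; d = Q*t/A * 1000.
Step 1 — weir discharge:
  Q = (2/3)*0.604*0.812*sqrt(2*9.81)*0.360^1.5 = 0.31283 m^3/s
Step 2 — volume: V = 0.31283 * 5.90*3600 = 6644.5 m^3
Step 3 — depth: d = V/A * 1000 = 6644.5/1049 * 1000 = 6330 mm
Therefore the depth of water applied = 6330 mm.


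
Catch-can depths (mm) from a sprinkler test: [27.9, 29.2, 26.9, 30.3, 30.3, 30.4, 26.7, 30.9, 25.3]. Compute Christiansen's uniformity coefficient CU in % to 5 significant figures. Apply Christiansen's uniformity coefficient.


Approach: apply Christiansen's uniformity coefficient, CU = (1 - mean_abs_deviation/mean)*100.
mean = 28.65556 mm
mean |d_i - mean| = 1.738272 mm
CU = (1 - 1.738272/28.65556)*100 = 93.934 %
Therefore Christiansen's uniformity coefficient CU = 93.934 %.


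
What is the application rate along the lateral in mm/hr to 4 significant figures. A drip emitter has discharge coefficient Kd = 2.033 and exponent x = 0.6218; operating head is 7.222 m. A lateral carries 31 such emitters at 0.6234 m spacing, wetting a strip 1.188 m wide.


Approach: apply the emitter equation with a lateral mass balance, q = Kd*h^x; Q = n*q; rate = Q/(n*spacing*width).
Step 1 — single emitter flow (q = Kd*h^x):
  q = 2.033 * 7.222^0.6218 = 6.95105 L/hr
Step 2 — total lateral flow: Q = 31 * 6.95105 = 215.483 L/hr
Step 3 — wetted area: A = 31 * 0.6234 * 1.188 = 22.9586 m^2
Step 4 — application rate: Q/A = 215.483/22.9586 = 9.386 mm/hr
Therefore the application rate along the lateral = 9.386 mm/hr.


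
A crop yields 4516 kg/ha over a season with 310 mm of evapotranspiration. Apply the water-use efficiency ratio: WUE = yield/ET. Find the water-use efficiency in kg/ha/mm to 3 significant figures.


WUE = 4516 / 310 = 14.6 kg/ha/mm
Therefore the water-use efficiency = 14.6 kg/ha/mm.


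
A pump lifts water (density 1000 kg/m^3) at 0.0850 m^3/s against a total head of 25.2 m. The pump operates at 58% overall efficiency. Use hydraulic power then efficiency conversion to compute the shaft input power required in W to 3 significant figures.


Approach: apply hydraulic power then efficiency conversion, P = rho*g*Q*H; P_in = P/eta.
Step 1 — hydraulic power (P = rho*g*Q*H):
  P = 1000 * 9.81 * 0.0850 * 25.2 = 21013 W
Step 2 — input power: P_in = P/eta = 21013 / 0.58 = 36200 W
Therefore the shaft input power required = 36200 W.


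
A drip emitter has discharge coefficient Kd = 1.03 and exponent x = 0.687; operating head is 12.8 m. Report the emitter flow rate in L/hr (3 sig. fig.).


Approach: apply the emitter characteristic equation, q = Kd * h^x.
q = 1.03 * 12.8^0.687 = 5.94 L/hr
Therefore the emitter flow rate = 5.94 L/hr.


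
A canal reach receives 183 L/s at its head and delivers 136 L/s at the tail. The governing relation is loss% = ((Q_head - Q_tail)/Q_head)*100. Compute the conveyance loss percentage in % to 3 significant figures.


loss = ((183 - 136)/183)*100 = 25.7 %
Therefore the conveyance loss percentage = 25.7 %.


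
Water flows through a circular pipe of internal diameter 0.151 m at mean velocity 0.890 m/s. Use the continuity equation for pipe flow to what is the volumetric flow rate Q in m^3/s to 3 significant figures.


Approach: apply the continuity equation for pipe flow, Q = A * v with A = pi*(D/2)^2.
A = pi*(0.151/2)^2 = 0.017908 m^2
Q = 0.017908 * 0.890 = 0.0159 m^3/s
Therefore the volumetric flow rate Q = 0.0159 m^3/s.


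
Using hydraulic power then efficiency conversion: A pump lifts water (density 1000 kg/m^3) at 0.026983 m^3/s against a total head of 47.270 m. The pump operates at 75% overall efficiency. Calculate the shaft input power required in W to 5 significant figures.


Approach: apply hydraulic power then efficiency conversion, P = rho*g*Q*H; P_in = P/eta.
Step 1 — hydraulic power (P = rho*g*Q*H):
  P = 1000 * 9.81 * 0.026983 * 47.270 = 12512.52 W
Step 2 — input power: P_in = P/eta = 12512.52 / 0.75 = 16683 W
Therefore the shaft input power required = 16683 W.


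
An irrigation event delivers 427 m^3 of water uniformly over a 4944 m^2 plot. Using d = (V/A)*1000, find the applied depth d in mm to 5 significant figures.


d = (427 / 4944) * 1000 = 86.367 mm
Therefore the applied depth d = 86.367 mm.


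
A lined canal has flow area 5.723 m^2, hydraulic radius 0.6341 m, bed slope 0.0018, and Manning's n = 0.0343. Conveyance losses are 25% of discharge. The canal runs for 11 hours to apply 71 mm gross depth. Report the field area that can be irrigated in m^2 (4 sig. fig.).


Approach: apply Manning's equation with a conveyance and depth budget, Q = (1/n)*A*R^(2/3)*S^(1/2); Q_field = Q*(1-loss); Area = Q_field*t/(d/1000).
Step 1 — canal discharge (Manning's equation):
  Q = (1/0.0343) * 5.723 * 0.6341^(2/3) * 0.0018^(1/2) = 5.22482 m^3/s
Step 2 — delivered flow: Q_field = 5.22482*(1 - 25/100) = 3.91861 m^3/s
Step 3 — volume delivered: V = 3.91861 * 11*3600 = 155177 m^3
Step 4 — area served: A = V / (depth/1000) = 155177 / 0.071 = 2186000 m^2
Therefore the field area that can be irrigated = 2186000 m^2.


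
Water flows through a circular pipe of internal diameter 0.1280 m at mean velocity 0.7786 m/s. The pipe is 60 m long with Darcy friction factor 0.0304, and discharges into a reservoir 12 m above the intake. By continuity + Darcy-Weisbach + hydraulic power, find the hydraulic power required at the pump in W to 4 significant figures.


Approach: apply continuity + Darcy-Weisbach + hydraulic power, Q = A*v; hf = f*(L/D)*(v^2/(2g)); H = static + hf; P = rho*g*Q*H.
Step 1 — flow rate (continuity, Q = A*v):
  A = pi*(0.1280/2)^2 = 0.0128680 m^2
  Q = 0.0128680 * 0.7786 = 0.0100190 m^3/s
Step 2 — friction head loss (Darcy-Weisbach):
  hf = 0.0304 * (60/0.1280) * (0.7786^2 / (2*9.81))
  hf = 0.440296 m
Step 3 — total head: H = 12 + 0.440296 = 12.4403 m
Step 4 — hydraulic power (P = rho*g*Q*H):
  P = 1000 * 9.81 * 0.0100190 * 12.4403 = 1223 W
Therefore the hydraulic power required at the pump = 1223 W.


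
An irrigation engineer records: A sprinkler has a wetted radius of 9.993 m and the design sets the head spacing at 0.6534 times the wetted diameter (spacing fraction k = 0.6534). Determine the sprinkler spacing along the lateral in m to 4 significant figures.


Approach: apply the sprinkler spacing rule (spacing as a fraction of wetted diameter), S = k*(2*R).
S = 0.6534 * (2 * 9.993) = 13.06 m
Therefore the sprinkler spacing along the lateral = 13.06 m.


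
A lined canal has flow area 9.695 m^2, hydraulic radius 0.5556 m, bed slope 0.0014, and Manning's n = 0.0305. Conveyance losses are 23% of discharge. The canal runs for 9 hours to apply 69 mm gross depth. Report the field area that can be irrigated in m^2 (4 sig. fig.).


Approach: apply Manning's equation with a conveyance and depth budget, Q = (1/n)*A*R^(2/3)*S^(1/2); Q_field = Q*(1-loss); Area = Q_field*t/(d/1000).
Step 1 — canal discharge (Manning's equation):
  Q = (1/0.0305) * 9.695 * 0.5556^(2/3) * 0.0014^(1/2) = 8.03810 m^3/s
Step 2 — delivered flow: Q_field = 8.03810*(1 - 23/100) = 6.18934 m^3/s
Step 3 — volume delivered: V = 6.18934 * 9*3600 = 200535 m^3
Step 4 — area served: A = V / (depth/1000) = 200535 / 0.069 = 2906000 m^2
Therefore the field area that can be irrigated = 2906000 m^2.


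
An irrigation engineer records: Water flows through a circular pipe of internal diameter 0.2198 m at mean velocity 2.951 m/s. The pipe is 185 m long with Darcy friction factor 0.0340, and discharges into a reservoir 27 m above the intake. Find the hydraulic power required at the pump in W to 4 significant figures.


Approach: apply continuity + Darcy-Weisbach + hydraulic power, Q = A*v; hf = f*(L/D)*(v^2/(2g)); H = static + hf; P = rho*g*Q*H.
Step 1 — flow rate (continuity, Q = A*v):
  A = pi*(0.2198/2)^2 = 0.0379442 m^2
  Q = 0.0379442 * 2.951 = 0.111973 m^3/s
Step 2 — friction head loss (Darcy-Weisbach):
  hf = 0.0340 * (185/0.2198) * (2.951^2 / (2*9.81))
  hf = 12.7017 m
Step 3 — total head: H = 27 + 12.7017 = 39.7017 m
Step 4 — hydraulic power (P = rho*g*Q*H):
  P = 1000 * 9.81 * 0.111973 * 39.7017 = 43610 W
Therefore the hydraulic power required at the pump = 43610 W.


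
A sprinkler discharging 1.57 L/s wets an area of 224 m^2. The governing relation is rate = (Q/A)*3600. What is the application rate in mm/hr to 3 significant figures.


rate = (1.57 / 224) * 3600 = 25.2 mm/hr
Therefore the application rate = 25.2 mm/hr.


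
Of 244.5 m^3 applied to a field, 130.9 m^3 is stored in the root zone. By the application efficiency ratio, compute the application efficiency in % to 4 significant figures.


Approach: apply the application efficiency ratio, Ea = (stored/applied)*100.
Ea = (130.9/244.5)*100 = 53.54 %
Therefore the application efficiency = 53.54 %.


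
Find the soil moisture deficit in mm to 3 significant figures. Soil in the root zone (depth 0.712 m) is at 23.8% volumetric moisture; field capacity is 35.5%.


Approach: apply the soil moisture deficit relation, SMD = (FC - theta)/100 * depth * 1000.
SMD = (35.5 - 23.8)/100 * 0.712 * 1000 = 83.3 mm
Therefore the soil moisture deficit = 83.3 mm.


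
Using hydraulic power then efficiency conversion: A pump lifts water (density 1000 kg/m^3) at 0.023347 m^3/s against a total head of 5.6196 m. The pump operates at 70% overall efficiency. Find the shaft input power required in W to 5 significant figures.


Approach: apply hydraulic power then efficiency conversion, P = rho*g*Q*H; P_in = P/eta.
Step 1 — hydraulic power (P = rho*g*Q*H):
  P = 1000 * 9.81 * 0.023347 * 5.6196 = 1287.080 W
Step 2 — input power: P_in = P/eta = 1287.080 / 0.7 = 1838.7 W
Therefore the shaft input power required = 1838.7 W.


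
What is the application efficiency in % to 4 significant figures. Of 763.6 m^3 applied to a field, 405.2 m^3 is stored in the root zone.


Approach: apply the application efficiency ratio, Ea = (stored/applied)*100.
Ea = (405.2/763.6)*100 = 53.06 %
Therefore the application efficiency = 53.06 %.


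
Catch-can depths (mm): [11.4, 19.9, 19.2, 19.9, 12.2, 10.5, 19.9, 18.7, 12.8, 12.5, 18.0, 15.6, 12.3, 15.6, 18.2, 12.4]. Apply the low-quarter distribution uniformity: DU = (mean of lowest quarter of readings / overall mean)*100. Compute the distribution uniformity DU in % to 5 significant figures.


sorted lowest 4 of 16: [10.5, 11.4, 12.2, 12.3] -> mean = 11.60000 mm
overall mean = 15.56875 mm
DU = (11.60000/15.56875)*100 = 74.508 %
Therefore the distribution uniformity DU = 74.508 %.


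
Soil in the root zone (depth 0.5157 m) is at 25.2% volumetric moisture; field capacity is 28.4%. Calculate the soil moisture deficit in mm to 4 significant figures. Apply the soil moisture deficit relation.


Approach: apply the soil moisture deficit relation, SMD = (FC - theta)/100 * depth * 1000.
SMD = (28.4 - 25.2)/100 * 0.5157 * 1000 = 16.50 mm
Therefore the soil moisture deficit = 16.50 mm.


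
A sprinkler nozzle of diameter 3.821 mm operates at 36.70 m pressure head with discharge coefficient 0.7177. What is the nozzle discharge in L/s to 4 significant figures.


Approach: apply the orifice equation, Q = Cd*A*sqrt(2*g*h), A = pi*(d/2)^2.
A = pi*(3.821e-3/2)^2 = 1.14668e-05 m^2
Q = 0.7177 * 1.14668e-05 * sqrt(2*9.81*36.70) * 1000 = 0.2208 L/s
Therefore the nozzle discharge = 0.2208 L/s.


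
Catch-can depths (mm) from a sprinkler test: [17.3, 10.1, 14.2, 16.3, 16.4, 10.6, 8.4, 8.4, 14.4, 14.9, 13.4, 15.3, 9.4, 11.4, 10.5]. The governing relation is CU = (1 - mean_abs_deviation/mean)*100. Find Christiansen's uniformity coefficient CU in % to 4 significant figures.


mean = 12.7333 mm
mean |d_i - mean| = 2.71111 mm
CU = (1 - 2.71111/12.7333)*100 = 78.71 %
Therefore Christiansen's uniformity coefficient CU = 78.71 %.


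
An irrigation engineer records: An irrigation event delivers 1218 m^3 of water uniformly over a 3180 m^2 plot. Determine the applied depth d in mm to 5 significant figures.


Approach: apply depth from volume over area, d = (V/A)*1000.
d = (1218 / 3180) * 1000 = 383.02 mm
Therefore the applied depth d = 383.02 mm.


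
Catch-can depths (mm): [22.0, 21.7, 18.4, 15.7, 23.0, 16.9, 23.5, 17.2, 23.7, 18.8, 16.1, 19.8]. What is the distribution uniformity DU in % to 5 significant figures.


Approach: apply the low-quarter distribution uniformity, DU = (mean of lowest quarter of readings / overall mean)*100.
sorted lowest 3 of 12: [15.7, 16.1, 16.9] -> mean = 16.23333 mm
overall mean = 19.73333 mm
DU = (16.23333/19.73333)*100 = 82.264 %
Therefore the distribution uniformity DU = 82.264 %.


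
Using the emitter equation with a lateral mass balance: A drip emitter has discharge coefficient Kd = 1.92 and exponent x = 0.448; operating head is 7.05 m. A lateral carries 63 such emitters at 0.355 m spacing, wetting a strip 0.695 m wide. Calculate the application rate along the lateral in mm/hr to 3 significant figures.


Approach: apply the emitter equation with a lateral mass balance, q = Kd*h^x; Q = n*q; rate = Q/(n*spacing*width).
Step 1 — single emitter flow (q = Kd*h^x):
  q = 1.92 * 7.05^0.448 = 4.6056 L/hr
Step 2 — total lateral flow: Q = 63 * 4.6056 = 290.16 L/hr
Step 3 — wetted area: A = 63 * 0.355 * 0.695 = 15.544 m^2
Step 4 — application rate: Q/A = 290.16/15.544 = 18.7 mm/hr
Therefore the application rate along the lateral = 18.7 mm/hr.


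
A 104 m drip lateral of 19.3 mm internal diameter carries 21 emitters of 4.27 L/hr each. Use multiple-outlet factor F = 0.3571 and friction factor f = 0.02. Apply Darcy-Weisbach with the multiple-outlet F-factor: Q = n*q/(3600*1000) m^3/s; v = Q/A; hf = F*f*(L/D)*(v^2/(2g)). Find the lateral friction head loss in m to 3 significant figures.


Q = 21*4.27/(3600*1000) = 2.4908e-05 m^3/s
A = pi*(19.3e-3/2)^2 = 2.9255e-04 m^2, so v = Q/A = 0.085141 m/s
hf = 0.3571*0.02*(104/0.0193)*(0.085141^2/(2*9.81)) = 0.0142 m
Therefore the lateral friction head loss = 0.0142 m.


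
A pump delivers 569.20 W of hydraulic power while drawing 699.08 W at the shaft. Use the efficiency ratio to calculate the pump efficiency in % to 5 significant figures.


Approach: apply the efficiency ratio, eta = (P_out/P_in)*100.
eta = (569.20 / 699.08) * 100 = 81.421 %
Therefore the pump efficiency = 81.421 %.


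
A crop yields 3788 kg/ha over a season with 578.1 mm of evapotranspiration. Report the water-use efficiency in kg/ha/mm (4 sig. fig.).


Approach: apply the water-use efficiency ratio, WUE = yield/ET.
WUE = 3788 / 578.1 = 6.552 kg/ha/mm
Therefore the water-use efficiency = 6.552 kg/ha/mm.


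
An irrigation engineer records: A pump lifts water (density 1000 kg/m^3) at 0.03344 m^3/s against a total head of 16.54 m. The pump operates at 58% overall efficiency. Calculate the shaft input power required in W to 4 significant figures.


Approach: apply hydraulic power then efficiency conversion, P = rho*g*Q*H; P_in = P/eta.
Step 1 — hydraulic power (P = rho*g*Q*H):
  P = 1000 * 9.81 * 0.03344 * 16.54 = 5425.89 W
Step 2 — input power: P_in = P/eta = 5425.89 / 0.58 = 9355 W
Therefore the shaft input power required = 9355 W.


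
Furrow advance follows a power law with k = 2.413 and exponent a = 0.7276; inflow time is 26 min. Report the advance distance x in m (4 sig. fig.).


Approach: apply the power-law advance function, x = k*t^a.
x = 2.413 * 26^0.7276 = 25.83 m
Therefore the advance distance x = 25.83 m.


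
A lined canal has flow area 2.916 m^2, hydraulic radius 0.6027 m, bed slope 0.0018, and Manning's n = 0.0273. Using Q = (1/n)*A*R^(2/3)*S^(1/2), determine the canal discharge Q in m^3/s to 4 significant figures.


Q = (1/0.0273) * 2.916 * 0.6027^(2/3) * 0.0018^(1/2) = 3.233 m^3/s
Therefore the canal discharge Q = 3.233 m^3/s.


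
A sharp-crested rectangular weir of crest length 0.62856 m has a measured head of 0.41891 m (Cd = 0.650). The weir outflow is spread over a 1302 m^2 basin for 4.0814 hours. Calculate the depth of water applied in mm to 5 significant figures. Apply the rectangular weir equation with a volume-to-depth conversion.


Approach: apply the rectangular weir equation with a volume-to-depth conversion, Q = (2/3)*Cd*L*sqrt(2g)*H^1.5; d = Q*t/A * 1000.
Step 1 — weir discharge:
  Q = (2/3)*0.650*0.62856*sqrt(2*9.81)*0.41891^1.5 = 0.3271142 m^3/s
Step 2 — volume: V = 0.3271142 * 4.0814*3600 = 4806.302 m^3
Step 3 — depth: d = V/A * 1000 = 4806.302/1302 * 1000 = 3691.5 mm
Therefore the depth of water applied = 3691.5 mm.


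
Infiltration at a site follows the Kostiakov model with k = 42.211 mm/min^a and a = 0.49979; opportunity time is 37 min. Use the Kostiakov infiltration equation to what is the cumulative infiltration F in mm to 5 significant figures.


Approach: apply the Kostiakov infiltration equation, F = k*t^a.
F = 42.211 * 37^0.49979 = 256.56 mm
Therefore the cumulative infiltration F = 256.56 mm.


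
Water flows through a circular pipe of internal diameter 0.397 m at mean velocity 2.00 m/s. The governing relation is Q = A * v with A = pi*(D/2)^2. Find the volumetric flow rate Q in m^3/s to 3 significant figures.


A = pi*(0.397/2)^2 = 0.12379 m^2
Q = 0.12379 * 2.00 = 0.248 m^3/s
Therefore the volumetric flow rate Q = 0.248 m^3/s.


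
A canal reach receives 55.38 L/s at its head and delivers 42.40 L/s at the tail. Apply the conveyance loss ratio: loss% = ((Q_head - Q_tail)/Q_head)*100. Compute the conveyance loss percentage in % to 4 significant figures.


loss = ((55.38 - 42.40)/55.38)*100 = 23.44 %
Therefore the conveyance loss percentage = 23.44 %.


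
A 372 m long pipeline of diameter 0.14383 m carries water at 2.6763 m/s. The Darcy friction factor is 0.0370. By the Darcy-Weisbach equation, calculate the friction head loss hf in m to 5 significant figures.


Approach: apply the Darcy-Weisbach equation, hf = f*(L/D)*(v^2/(2g)).
hf = 0.0370 * (372/0.14383) * (2.6763^2 / (2*9.81))
hf = 34.935 m
Therefore the friction head loss hf = 34.935 m.


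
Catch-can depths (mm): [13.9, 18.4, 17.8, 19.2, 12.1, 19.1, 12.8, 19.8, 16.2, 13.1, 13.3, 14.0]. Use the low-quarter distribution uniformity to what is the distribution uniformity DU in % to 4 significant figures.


Approach: apply the low-quarter distribution uniformity, DU = (mean of lowest quarter of readings / overall mean)*100.
sorted lowest 3 of 12: [12.1, 12.8, 13.1] -> mean = 12.6667 mm
overall mean = 15.8083 mm
DU = (12.6667/15.8083)*100 = 80.13 %
Therefore the distribution uniformity DU = 80.13 %.


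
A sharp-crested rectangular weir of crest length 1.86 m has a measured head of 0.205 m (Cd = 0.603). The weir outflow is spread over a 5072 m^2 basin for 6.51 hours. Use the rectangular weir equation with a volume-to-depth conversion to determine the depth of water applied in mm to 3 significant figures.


Approach: apply the rectangular weir equation with a volume-to-depth conversion, Q = (2/3)*Cd*L*sqrt(2g)*H^1.5; d = Q*t/A * 1000.
Step 1 — weir discharge:
  Q = (2/3)*0.603*1.86*sqrt(2*9.81)*0.205^1.5 = 0.30741 m^3/s
Step 2 — volume: V = 0.30741 * 6.51*3600 = 7204.5 m^3
Step 3 — depth: d = V/A * 1000 = 7204.5/5072 * 1000 = 1420 mm
Therefore the depth of water applied = 1420 mm.


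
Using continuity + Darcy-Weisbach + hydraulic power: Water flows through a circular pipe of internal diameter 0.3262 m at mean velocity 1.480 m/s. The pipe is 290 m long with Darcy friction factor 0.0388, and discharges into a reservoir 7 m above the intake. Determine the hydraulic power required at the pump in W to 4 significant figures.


Approach: apply continuity + Darcy-Weisbach + hydraulic power, Q = A*v; hf = f*(L/D)*(v^2/(2g)); H = static + hf; P = rho*g*Q*H.
Step 1 — flow rate (continuity, Q = A*v):
  A = pi*(0.3262/2)^2 = 0.0835714 m^2
  Q = 0.0835714 * 1.480 = 0.123686 m^3/s
Step 2 — friction head loss (Darcy-Weisbach):
  hf = 0.0388 * (290/0.3262) * (1.480^2 / (2*9.81))
  hf = 3.85097 m
Step 3 — total head: H = 7 + 3.85097 = 10.8510 m
Step 4 — hydraulic power (P = rho*g*Q*H):
  P = 1000 * 9.81 * 0.123686 * 10.8510 = 13170 W
Therefore the hydraulic power required at the pump = 13170 W.


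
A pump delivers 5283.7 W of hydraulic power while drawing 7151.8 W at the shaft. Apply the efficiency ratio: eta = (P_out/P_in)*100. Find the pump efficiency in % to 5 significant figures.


eta = (5283.7 / 7151.8) * 100 = 73.879 %
Therefore the pump efficiency = 73.879 %.


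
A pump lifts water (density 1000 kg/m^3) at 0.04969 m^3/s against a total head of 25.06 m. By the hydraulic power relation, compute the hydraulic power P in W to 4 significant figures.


Approach: apply the hydraulic power relation, P = rho*g*Q*H.
P = 1000 * 9.81 * 0.04969 * 25.06 = 12220 W
Therefore the hydraulic power P = 12220 W.


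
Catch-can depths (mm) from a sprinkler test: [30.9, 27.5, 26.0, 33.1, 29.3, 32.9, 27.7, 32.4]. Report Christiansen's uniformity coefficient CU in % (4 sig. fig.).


Approach: apply Christiansen's uniformity coefficient, CU = (1 - mean_abs_deviation/mean)*100.
mean = 29.9750 mm
mean |d_i - mean| = 2.35000 mm
CU = (1 - 2.35000/29.9750)*100 = 92.16 %
Therefore Christiansen's uniformity coefficient CU = 92.16 %.


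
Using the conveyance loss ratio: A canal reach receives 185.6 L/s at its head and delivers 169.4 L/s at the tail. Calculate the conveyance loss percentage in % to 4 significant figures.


Approach: apply the conveyance loss ratio, loss% = ((Q_head - Q_tail)/Q_head)*100.
loss = ((185.6 - 169.4)/185.6)*100 = 8.728 %
Therefore the conveyance loss percentage = 8.728 %.


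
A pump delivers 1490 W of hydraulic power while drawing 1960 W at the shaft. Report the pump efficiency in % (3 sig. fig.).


Approach: apply the efficiency ratio, eta = (P_out/P_in)*100.
eta = (1490 / 1960) * 100 = 76.0 %
Therefore the pump efficiency = 76.0 %.


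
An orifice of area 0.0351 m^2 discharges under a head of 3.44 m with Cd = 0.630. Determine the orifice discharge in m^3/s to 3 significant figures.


Approach: apply the orifice equation, Q = Cd*A*sqrt(2*g*h).
Q = 0.630 * 0.0351 * sqrt(2*9.81*3.44) = 0.182 m^3/s
Therefore the orifice discharge = 0.182 m^3/s.


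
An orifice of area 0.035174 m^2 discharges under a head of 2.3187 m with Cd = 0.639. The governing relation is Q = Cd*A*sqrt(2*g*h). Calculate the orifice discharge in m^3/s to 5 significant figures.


Q = 0.639 * 0.035174 * sqrt(2*9.81*2.3187) = 0.15160 m^3/s
Therefore the orifice discharge = 0.15160 m^3/s.


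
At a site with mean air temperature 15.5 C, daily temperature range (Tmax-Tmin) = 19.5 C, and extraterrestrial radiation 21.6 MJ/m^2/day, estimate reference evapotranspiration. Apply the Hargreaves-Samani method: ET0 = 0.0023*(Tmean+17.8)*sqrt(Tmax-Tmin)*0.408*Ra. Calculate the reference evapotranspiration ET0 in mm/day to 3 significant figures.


ET0 = 0.0023*(15.5+17.8)*sqrt(19.5)*0.408*21.6 = 2.98 mm/day
Therefore the reference evapotranspiration ET0 = 2.98 mm/day.


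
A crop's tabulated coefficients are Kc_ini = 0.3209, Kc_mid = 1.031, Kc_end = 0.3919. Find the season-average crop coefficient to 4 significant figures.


Approach: apply a simple seasonal average, Kc_avg = (Kc_ini + Kc_mid + Kc_end)/3.
Kc_avg = (0.3209 + 1.031 + 0.3919)/3 = 0.5813
Therefore the season-average crop coefficient = 0.5813.


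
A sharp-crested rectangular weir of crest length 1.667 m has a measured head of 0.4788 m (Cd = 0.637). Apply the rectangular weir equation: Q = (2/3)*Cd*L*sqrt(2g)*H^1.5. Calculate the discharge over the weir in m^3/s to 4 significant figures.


Q = (2/3)*0.637*1.667*sqrt(2*9.81)*0.4788^1.5 = 1.039 m^3/s
Therefore the discharge over the weir = 1.039 m^3/s.


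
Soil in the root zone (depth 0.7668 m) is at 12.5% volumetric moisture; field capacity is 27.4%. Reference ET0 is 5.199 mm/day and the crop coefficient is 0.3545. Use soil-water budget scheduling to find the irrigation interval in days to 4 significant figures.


Approach: apply soil-water budget scheduling, SMD = (FC-theta)/100*depth*1000; ETc = ET0*Kc; interval = SMD/ETc.
Step 1 — soil moisture deficit:
  SMD = (27.4 - 12.5)/100 * 0.7668 * 1000 = 114.253 mm
Step 2 — daily crop ET (ETc = ET0*Kc):
  ETc = 5.199 * 0.3545 = 1.84305 mm/day
Step 3 — irrigation interval (SMD/ETc):
  interval = 114.253 / 1.84305 = 61.99 days
Therefore the irrigation interval = 61.99 days.


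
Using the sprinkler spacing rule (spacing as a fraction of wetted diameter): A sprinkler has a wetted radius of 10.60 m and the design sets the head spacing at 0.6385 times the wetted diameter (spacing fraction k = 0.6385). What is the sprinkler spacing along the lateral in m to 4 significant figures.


Approach: apply the sprinkler spacing rule (spacing as a fraction of wetted diameter), S = k*(2*R).
S = 0.6385 * (2 * 10.60) = 13.54 m
Therefore the sprinkler spacing along the lateral = 13.54 m.


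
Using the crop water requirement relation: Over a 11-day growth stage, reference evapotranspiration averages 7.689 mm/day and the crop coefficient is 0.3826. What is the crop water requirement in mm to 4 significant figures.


Approach: apply the crop water requirement relation, CWR = ET0 * Kc * days.
CWR = 7.689 * 0.3826 * 11 = 32.36 mm
Therefore the crop water requirement = 32.36 mm.


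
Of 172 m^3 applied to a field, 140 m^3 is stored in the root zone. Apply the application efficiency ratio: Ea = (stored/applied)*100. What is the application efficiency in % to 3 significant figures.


Ea = (140/172)*100 = 81.4 %
Therefore the application efficiency = 81.4 %.


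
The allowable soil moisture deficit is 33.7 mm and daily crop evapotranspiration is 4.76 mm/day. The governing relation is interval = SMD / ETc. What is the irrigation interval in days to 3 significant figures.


interval = 33.7 / 4.76 = 7.08 days
Therefore the irrigation interval = 7.08 days.
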